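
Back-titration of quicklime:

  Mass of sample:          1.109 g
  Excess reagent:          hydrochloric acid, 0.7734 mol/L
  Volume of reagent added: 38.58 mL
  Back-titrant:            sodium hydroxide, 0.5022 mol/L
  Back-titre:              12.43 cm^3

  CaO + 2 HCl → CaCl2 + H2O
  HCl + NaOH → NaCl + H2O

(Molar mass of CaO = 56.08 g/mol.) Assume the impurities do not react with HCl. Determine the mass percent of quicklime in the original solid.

59.66 %

n(HCl) added = 0.03858 × 0.7734 = 0.02984 mol
n(NaOH) used in back-titration = 0.01243 × 0.5022 = 6.242 × 10^-3 mol
n(HCl) left over = 6.242 × 10^-3 mol (1:1 ratio)
n(HCl) consumed by analyte = 0.02984 − 6.242 × 10^-3 = 0.02360 mol
From the 1:2 ratio, n(CaO) = 1/2 × 0.02360 = 0.01180 mol
mass of CaO = 0.01180 × 56.08 = 0.6616 g
% CaO = 0.6616 / 1.109 × 100 = 59.66 %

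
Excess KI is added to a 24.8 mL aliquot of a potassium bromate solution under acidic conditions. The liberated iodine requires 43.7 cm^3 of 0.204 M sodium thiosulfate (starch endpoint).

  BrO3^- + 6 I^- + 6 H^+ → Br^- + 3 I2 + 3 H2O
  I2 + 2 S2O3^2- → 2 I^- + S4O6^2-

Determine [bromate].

0.0599 M

n(S2O3^2-) = 0.0437 × 0.204 = 8.91 × 10^-3 mol
n(I2) = n(S2O3^2-)/2 = 4.46 × 10^-3 mol
From the 1:3 ratio, n(BrO3^-) in the aliquot = 1/3 × 4.46 × 10^-3 = 1.49 × 10^-3 mol
[BrO3^-] = 1.49 × 10^-3 / 0.0248 = 0.0599 mol/L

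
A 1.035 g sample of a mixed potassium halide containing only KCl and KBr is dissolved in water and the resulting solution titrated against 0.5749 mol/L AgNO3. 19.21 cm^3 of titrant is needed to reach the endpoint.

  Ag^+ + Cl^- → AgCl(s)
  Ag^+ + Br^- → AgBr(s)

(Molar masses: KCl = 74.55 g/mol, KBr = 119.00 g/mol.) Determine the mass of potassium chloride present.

0.4683 g

n(AgNO3) = 0.01921 × 0.5749 = 0.01104 mol
Let x = n(KCl), y = n(KBr).
Titrant: 1x + 1y = 0.01104;  mass: 74.55x + 119.00y = 1.035
Solving, x = 6.282 × 10^-3 mol, y = 4.762 × 10^-3 mol
mass of KCl = 6.282 × 10^-3 × 74.55 = 0.4683 g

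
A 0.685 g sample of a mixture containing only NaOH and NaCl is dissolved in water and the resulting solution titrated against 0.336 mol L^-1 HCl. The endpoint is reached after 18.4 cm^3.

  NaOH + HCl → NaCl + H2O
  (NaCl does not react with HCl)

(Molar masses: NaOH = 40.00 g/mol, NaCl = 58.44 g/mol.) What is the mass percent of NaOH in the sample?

36.1 %

n(HCl) = 0.0184 × 0.336 = 6.18 × 10^-3 mol
Let x = n(NaOH), y = n(NaCl).
Titrant: 1x = 6.18 × 10^-3;  mass: 40.00x + 58.44y = 0.685
Solving, x = 6.18 × 10^-3 mol, y = 7.49 × 10^-3 mol
mass of NaOH = 6.18 × 10^-3 × 40.00 = 0.247 g
% NaOH = 0.247 / 0.685 × 100 = 36.1 %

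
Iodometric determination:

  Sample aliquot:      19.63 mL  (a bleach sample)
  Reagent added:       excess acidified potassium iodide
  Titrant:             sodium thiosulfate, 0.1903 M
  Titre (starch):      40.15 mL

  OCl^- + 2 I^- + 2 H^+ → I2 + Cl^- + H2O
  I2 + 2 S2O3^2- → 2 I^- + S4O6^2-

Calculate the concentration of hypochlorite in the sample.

n(S2O3^2-) = 0.04015 × 0.1903 = 7.641 × 10^-3 mol
n(I2) = n(S2O3^2-)/2 = 3.820 × 10^-3 mol
n(OCl^-) in the aliquot = 3.820 × 10^-3 mol (1:1 ratio)
[OCl^-] = 3.820 × 10^-3 / 0.01963 = 0.1946 mol/L

0.1946 M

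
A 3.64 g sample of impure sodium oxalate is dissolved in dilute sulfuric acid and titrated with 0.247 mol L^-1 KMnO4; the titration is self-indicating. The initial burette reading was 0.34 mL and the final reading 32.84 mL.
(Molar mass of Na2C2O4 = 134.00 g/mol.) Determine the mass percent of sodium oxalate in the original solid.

73.9 %

2 MnO4^- + 5 C2O4^2- + 16 H^+ → 2 Mn^2+ + 10 CO2 + 8 H2O
n(KMnO4) = 0.0325 L × 0.247 mol/L = 8.03 × 10^-3 mol
From the 5:2 ratio, n(Na2C2O4) = 5/2 × 8.03 × 10^-3 = 0.0201 mol
mass of Na2C2O4 = 0.0201 × 134.00 g/mol = 2.69 g
% Na2C2O4 = 2.69 / 3.64 × 100 = 73.9 %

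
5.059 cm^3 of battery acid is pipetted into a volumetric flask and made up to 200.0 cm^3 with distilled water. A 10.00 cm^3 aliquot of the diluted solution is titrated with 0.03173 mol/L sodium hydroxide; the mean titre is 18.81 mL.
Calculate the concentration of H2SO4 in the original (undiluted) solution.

H2SO4 + 2 NaOH → Na2SO4 + 2 H2O
n(NaOH) = 0.01881 × 0.03173 = 5.968 × 10^-4 mol
From the 1:2 ratio, n(H2SO4) in the aliquot = 1/2 × 5.968 × 10^-4 = 2.984 × 10^-4 mol
[H2SO4]_dilute = 2.984 × 10^-4 / 0.01000 = 0.02984 mol/L
Dilution factor = 200.0 / 5.059 = 39.53
[H2SO4]_stock = 0.02984 × 39.53 = 1.180 mol/L

1.180 mol/L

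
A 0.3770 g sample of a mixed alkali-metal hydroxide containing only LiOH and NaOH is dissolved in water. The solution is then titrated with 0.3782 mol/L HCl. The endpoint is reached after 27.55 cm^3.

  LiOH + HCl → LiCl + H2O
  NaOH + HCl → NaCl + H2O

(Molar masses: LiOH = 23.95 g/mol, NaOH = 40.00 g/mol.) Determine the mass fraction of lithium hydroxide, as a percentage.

15.74 %

n(HCl) = 0.02755 × 0.3782 = 0.01042 mol
Let x = n(LiOH), y = n(NaOH).
Titrant: 1x + 1y = 0.01042;  mass: 23.95x + 40.00y = 0.3770
Solving, x = 2.478 × 10^-3 mol, y = 7.941 × 10^-3 mol
mass of LiOH = 2.478 × 10^-3 × 23.95 = 0.05935 g
% LiOH = 0.05935 / 0.3770 × 100 = 15.74 %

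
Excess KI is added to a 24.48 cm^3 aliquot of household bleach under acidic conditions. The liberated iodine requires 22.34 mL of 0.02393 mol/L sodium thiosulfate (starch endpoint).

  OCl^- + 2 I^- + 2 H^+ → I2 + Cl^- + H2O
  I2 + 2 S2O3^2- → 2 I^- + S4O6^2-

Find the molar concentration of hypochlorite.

n(S2O3^2-) = 0.02234 × 0.02393 = 5.346 × 10^-4 mol
n(I2) = n(S2O3^2-)/2 = 2.673 × 10^-4 mol
n(OCl^-) in the aliquot = 2.673 × 10^-4 mol (1:1 ratio)
[OCl^-] = 2.673 × 10^-4 / 0.02448 = 0.01092 mol/L

0.01092 mol/L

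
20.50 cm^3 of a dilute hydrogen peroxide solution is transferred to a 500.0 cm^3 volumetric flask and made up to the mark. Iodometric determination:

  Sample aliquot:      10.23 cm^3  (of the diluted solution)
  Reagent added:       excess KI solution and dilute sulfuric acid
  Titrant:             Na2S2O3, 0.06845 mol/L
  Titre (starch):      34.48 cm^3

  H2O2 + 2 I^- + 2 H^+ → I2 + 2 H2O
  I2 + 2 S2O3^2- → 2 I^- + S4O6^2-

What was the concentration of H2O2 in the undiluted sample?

n(S2O3^2-) = 0.03448 × 0.06845 = 2.360 × 10^-3 mol
n(I2) = n(S2O3^2-)/2 = 1.180 × 10^-3 mol
n(H2O2) in the aliquot = 1.180 × 10^-3 mol (1:1 ratio)
[H2O2]_dilute = 1.180 × 10^-3 / 0.01023 = 0.1154 mol/L
[H2O2]_original = 0.1154 × 500.0/20.50 = 2.814 mol/L

2.814 mol/L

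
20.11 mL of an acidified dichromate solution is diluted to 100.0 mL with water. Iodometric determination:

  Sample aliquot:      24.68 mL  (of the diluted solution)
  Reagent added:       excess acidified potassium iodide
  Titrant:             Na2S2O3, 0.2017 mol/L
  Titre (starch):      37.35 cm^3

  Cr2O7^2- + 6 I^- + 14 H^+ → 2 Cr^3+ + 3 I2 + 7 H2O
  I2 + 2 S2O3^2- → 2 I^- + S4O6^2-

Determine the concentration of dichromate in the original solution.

n(S2O3^2-) = 0.03735 × 0.2017 = 7.533 × 10^-3 mol
n(I2) = n(S2O3^2-)/2 = 3.767 × 10^-3 mol
From the 1:3 ratio, n(Cr2O7^2-) in the aliquot = 1/3 × 3.767 × 10^-3 = 1.256 × 10^-3 mol
[Cr2O7^2-]_dilute = 1.256 × 10^-3 / 0.02468 = 0.05087 mol/L
[Cr2O7^2-]_original = 0.05087 × 100.0/20.11 = 0.2530 mol/L

0.2530 mol/L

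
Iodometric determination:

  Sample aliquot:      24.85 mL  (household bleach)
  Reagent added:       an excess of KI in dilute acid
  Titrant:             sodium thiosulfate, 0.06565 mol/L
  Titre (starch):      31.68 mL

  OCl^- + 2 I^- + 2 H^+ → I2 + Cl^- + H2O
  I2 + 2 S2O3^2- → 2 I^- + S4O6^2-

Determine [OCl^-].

n(S2O3^2-) = 0.03168 × 0.06565 = 2.080 × 10^-3 mol
n(I2) = n(S2O3^2-)/2 = 1.040 × 10^-3 mol
n(OCl^-) in the aliquot = 1.040 × 10^-3 mol (1:1 ratio)
[OCl^-] = 1.040 × 10^-3 / 0.02485 = 0.04185 mol/L

0.04185 mol/L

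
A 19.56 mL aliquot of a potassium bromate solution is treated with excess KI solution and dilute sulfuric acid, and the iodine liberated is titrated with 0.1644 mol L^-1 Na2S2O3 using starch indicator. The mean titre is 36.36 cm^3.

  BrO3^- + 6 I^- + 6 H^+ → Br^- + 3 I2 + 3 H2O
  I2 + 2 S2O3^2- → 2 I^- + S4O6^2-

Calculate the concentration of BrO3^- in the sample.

n(S2O3^2-) = 0.03636 × 0.1644 = 5.978 × 10^-3 mol
n(I2) = n(S2O3^2-)/2 = 2.989 × 10^-3 mol
From the 1:3 ratio, n(BrO3^-) in the aliquot = 1/3 × 2.989 × 10^-3 = 9.963 × 10^-4 mol
[BrO3^-] = 9.963 × 10^-4 / 0.01956 = 0.05093 mol/L

0.05093 mol/L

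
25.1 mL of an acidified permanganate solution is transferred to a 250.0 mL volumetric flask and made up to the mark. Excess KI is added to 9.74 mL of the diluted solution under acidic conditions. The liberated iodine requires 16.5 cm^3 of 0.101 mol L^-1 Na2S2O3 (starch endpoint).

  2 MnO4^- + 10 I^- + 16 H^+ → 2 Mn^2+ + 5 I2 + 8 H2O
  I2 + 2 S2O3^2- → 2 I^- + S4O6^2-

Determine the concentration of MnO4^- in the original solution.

0.341 mol/L

n(S2O3^2-) = 0.0165 × 0.101 = 1.67 × 10^-3 mol
n(I2) = n(S2O3^2-)/2 = 8.33 × 10^-4 mol
From the 2:5 ratio, n(MnO4^-) in the aliquot = 2/5 × 8.33 × 10^-4 = 3.33 × 10^-4 mol
[MnO4^-]_dilute = 3.33 × 10^-4 / 0.00974 = 0.0342 mol/L
[MnO4^-]_original = 0.0342 × 250.0/25.1 = 0.341 mol/L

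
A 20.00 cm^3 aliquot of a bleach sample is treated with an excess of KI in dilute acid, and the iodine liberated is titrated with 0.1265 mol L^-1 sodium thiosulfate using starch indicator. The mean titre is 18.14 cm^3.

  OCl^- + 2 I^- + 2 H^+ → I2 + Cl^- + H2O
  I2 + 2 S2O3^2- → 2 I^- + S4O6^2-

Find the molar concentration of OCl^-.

0.05737 mol/L

n(S2O3^2-) = 0.01814 × 0.1265 = 2.295 × 10^-3 mol
n(I2) = n(S2O3^2-)/2 = 1.147 × 10^-3 mol
n(OCl^-) in the aliquot = 1.147 × 10^-3 mol (1:1 ratio)
[OCl^-] = 1.147 × 10^-3 / 0.02000 = 0.05737 mol/L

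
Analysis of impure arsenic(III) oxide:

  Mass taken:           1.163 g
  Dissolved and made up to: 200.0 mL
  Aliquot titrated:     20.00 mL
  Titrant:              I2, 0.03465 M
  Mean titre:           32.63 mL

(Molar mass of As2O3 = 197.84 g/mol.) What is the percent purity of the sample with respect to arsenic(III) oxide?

96.17 %

As2O3 + 2 I2 + 2 H2O → As2O5 + 4 HI
n(I2) per titration = 0.03263 × 0.03465 = 1.131 × 10^-3 mol
From the 1:2 ratio, n(As2O3) in each aliquot = 1/2 × 1.131 × 10^-3 = 5.653 × 10^-4 mol
n(As2O3) in the whole flask = 5.653 × 10^-4 × 200.0/20.00 = 5.653 × 10^-3 mol
mass of As2O3 = 5.653 × 10^-3 × 197.84 = 1.118 g
% As2O3 = 1.118 / 1.163 × 100 = 96.17 %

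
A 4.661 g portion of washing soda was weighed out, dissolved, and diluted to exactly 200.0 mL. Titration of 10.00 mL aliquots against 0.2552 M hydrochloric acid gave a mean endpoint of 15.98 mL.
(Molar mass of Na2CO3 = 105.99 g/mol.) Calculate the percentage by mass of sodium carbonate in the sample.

92.73 %

Na2CO3 + 2 HCl → 2 NaCl + H2O + CO2
n(HCl) per titration = 0.01598 × 0.2552 = 4.078 × 10^-3 mol
From the 1:2 ratio, n(Na2CO3) in each aliquot = 1/2 × 4.078 × 10^-3 = 2.039 × 10^-3 mol
n(Na2CO3) in the whole flask = 2.039 × 10^-3 × 200.0/10.00 = 0.04078 mol
mass of Na2CO3 = 0.04078 × 105.99 = 4.322 g
% Na2CO3 = 4.322 / 4.661 × 100 = 92.73 %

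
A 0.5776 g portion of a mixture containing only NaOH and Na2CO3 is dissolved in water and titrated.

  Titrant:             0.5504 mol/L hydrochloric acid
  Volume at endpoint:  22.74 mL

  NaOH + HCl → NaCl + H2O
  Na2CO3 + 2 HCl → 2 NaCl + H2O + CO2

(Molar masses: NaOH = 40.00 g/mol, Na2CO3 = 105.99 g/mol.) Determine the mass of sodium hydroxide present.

0.2638 g

n(HCl) = 0.02274 × 0.5504 = 0.01252 mol
Let x = n(NaOH), y = n(Na2CO3).
Titrant: 1x + 2y = 0.01252;  mass: 40.00x + 105.99y = 0.5776
Solving, x = 6.594 × 10^-3 mol, y = 2.961 × 10^-3 mol
mass of NaOH = 6.594 × 10^-3 × 40.00 = 0.2638 g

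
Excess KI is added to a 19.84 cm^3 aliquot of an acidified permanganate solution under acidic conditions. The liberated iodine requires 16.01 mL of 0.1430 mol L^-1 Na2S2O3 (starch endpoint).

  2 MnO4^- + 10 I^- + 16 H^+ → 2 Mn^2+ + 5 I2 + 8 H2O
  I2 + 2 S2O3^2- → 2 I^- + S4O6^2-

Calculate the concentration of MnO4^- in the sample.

n(S2O3^2-) = 0.01601 × 0.1430 = 2.289 × 10^-3 mol
n(I2) = n(S2O3^2-)/2 = 1.145 × 10^-3 mol
From the 2:5 ratio, n(MnO4^-) in the aliquot = 2/5 × 1.145 × 10^-3 = 4.579 × 10^-4 mol
[MnO4^-] = 4.579 × 10^-4 / 0.01984 = 0.02308 mol/L

0.02308 mol/L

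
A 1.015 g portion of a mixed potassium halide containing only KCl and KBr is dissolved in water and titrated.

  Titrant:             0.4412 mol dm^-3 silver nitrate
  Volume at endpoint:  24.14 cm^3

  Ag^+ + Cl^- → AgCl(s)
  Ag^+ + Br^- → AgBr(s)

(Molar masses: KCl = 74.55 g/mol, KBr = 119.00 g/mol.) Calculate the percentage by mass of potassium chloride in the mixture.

n(AgNO3) = 0.02414 × 0.4412 = 0.01065 mol
Let x = n(KCl), y = n(KBr).
Titrant: 1x + 1y = 0.01065;  mass: 74.55x + 119.00y = 1.015
Solving, x = 5.679 × 10^-3 mol, y = 4.972 × 10^-3 mol
mass of KCl = 5.679 × 10^-3 × 74.55 = 0.4233 g
% KCl = 0.4233 / 1.015 × 100 = 41.71 %

41.71 %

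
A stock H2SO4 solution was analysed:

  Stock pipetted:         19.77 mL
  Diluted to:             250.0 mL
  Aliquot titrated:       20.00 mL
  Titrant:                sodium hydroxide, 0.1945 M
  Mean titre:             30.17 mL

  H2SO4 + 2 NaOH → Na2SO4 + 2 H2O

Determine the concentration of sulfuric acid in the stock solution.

1.855 M

n(NaOH) = 0.03017 × 0.1945 = 5.868 × 10^-3 mol
From the 1:2 ratio, n(H2SO4) in the aliquot = 1/2 × 5.868 × 10^-3 = 2.934 × 10^-3 mol
[H2SO4]_dilute = 2.934 × 10^-3 / 0.02000 = 0.1467 mol/L
Dilution factor = 250.0 / 19.77 = 12.65
[H2SO4]_stock = 0.1467 × 12.65 = 1.855 mol/L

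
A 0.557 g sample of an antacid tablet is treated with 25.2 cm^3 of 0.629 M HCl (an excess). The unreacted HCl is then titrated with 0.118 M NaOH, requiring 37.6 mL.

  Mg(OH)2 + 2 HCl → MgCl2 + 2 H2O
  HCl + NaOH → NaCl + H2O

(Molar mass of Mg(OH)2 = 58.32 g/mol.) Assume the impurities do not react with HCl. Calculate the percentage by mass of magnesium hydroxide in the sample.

59.8 %

n(HCl) added = 0.0252 × 0.629 = 0.0159 mol
n(NaOH) used in back-titration = 0.0376 × 0.118 = 4.44 × 10^-3 mol
n(HCl) left over = 4.44 × 10^-3 mol (1:1 ratio)
n(HCl) consumed by analyte = 0.0159 − 4.44 × 10^-3 = 0.0114 mol
From the 1:2 ratio, n(Mg(OH)2) = 1/2 × 0.0114 = 5.71 × 10^-3 mol
mass of Mg(OH)2 = 5.71 × 10^-3 × 58.32 = 0.333 g
% Mg(OH)2 = 0.333 / 0.557 × 100 = 59.8 %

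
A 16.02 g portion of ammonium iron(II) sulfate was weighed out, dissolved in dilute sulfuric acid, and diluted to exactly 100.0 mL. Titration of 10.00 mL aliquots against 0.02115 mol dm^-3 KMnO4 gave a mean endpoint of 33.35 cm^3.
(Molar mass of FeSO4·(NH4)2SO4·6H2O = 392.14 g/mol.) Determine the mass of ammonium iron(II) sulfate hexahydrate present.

13.83 g

MnO4^- + 5 Fe^2+ + 8 H^+ → Mn^2+ + 5 Fe^3+ + 4 H2O
n(KMnO4) per titration = 0.03335 × 0.02115 = 7.054 × 10^-4 mol
From the 5:1 ratio, n(FeSO4·(NH4)2SO4·6H2O) in each aliquot = 5/1 × 7.054 × 10^-4 = 3.527 × 10^-3 mol
n(FeSO4·(NH4)2SO4·6H2O) in the whole flask = 3.527 × 10^-3 × 100.0/10.00 = 0.03527 mol
mass of FeSO4·(NH4)2SO4·6H2O = 0.03527 × 392.14 = 13.83 g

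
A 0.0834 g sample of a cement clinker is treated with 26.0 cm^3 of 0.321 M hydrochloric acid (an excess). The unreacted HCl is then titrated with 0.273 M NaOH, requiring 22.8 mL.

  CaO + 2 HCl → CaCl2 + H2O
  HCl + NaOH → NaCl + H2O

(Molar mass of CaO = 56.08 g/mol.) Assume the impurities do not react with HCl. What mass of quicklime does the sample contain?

0.0595 g

n(HCl) added = 0.0260 × 0.321 = 8.35 × 10^-3 mol
n(NaOH) used in back-titration = 0.0228 × 0.273 = 6.22 × 10^-3 mol
n(HCl) left over = 6.22 × 10^-3 mol (1:1 ratio)
n(HCl) consumed by analyte = 8.35 × 10^-3 − 6.22 × 10^-3 = 2.12 × 10^-3 mol
From the 1:2 ratio, n(CaO) = 1/2 × 2.12 × 10^-3 = 1.06 × 10^-3 mol
mass of CaO = 1.06 × 10^-3 × 56.08 = 0.0595 g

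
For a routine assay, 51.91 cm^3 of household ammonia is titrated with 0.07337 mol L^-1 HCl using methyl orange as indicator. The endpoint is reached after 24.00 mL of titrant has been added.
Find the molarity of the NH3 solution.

NH3 + HCl → NH4Cl
n(HCl) = 0.02400 L × 0.07337 mol/L = 1.761 × 10^-3 mol
n(NH3) = 1.761 × 10^-3 mol (1:1 mole ratio)
[NH3] = 1.761 × 10^-3 mol / 0.05191 L = 0.03392 mol/L

0.03392 mol/L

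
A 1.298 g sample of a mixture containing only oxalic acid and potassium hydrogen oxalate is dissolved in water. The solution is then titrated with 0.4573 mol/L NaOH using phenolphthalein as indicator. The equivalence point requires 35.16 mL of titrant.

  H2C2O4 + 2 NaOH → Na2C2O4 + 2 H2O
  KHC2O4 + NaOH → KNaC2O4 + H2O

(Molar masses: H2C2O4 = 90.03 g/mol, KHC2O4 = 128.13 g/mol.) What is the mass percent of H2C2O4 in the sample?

31.80 %

n(NaOH) = 0.03516 × 0.4573 = 0.01608 mol
Let x = n(H2C2O4), y = n(KHC2O4).
Titrant: 2x + 1y = 0.01608;  mass: 90.03x + 128.13y = 1.298
Solving, x = 4.585 × 10^-3 mol, y = 6.909 × 10^-3 mol
mass of H2C2O4 = 4.585 × 10^-3 × 90.03 = 0.4128 g
% H2C2O4 = 0.4128 / 1.298 × 100 = 31.80 %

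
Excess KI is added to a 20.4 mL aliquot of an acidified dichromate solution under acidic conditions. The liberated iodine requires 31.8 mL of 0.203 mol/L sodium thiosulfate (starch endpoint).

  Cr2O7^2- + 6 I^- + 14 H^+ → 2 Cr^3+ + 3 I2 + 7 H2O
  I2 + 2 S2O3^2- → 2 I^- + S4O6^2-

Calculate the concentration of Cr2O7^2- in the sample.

0.0527 mol/L

n(S2O3^2-) = 0.0318 × 0.203 = 6.46 × 10^-3 mol
n(I2) = n(S2O3^2-)/2 = 3.23 × 10^-3 mol
From the 1:3 ratio, n(Cr2O7^2-) in the aliquot = 1/3 × 3.23 × 10^-3 = 1.08 × 10^-3 mol
[Cr2O7^2-] = 1.08 × 10^-3 / 0.0204 = 0.0527 mol/L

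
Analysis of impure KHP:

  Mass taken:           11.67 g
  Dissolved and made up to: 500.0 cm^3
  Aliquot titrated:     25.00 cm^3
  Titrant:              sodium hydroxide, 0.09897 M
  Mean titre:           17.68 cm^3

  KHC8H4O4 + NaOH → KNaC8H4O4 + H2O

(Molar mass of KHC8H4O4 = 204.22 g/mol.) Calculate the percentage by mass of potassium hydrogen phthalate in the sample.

n(NaOH) per titration = 0.01768 × 0.09897 = 1.750 × 10^-3 mol
n(KHC8H4O4) in each aliquot = 1.750 × 10^-3 mol (1:1 ratio)
n(KHC8H4O4) in the whole flask = 1.750 × 10^-3 × 500.0/25.00 = 0.03500 mol
mass of KHC8H4O4 = 0.03500 × 204.22 = 7.147 g
% KHC8H4O4 = 7.147 / 11.67 × 100 = 61.24 %

61.24 %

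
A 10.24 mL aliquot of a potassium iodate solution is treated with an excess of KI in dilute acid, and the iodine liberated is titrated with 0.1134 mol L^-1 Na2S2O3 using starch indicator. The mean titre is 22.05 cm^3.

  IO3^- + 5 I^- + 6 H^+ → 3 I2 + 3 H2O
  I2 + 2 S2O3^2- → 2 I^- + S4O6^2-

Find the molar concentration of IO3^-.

n(S2O3^2-) = 0.02205 × 0.1134 = 2.500 × 10^-3 mol
n(I2) = n(S2O3^2-)/2 = 1.250 × 10^-3 mol
From the 1:3 ratio, n(IO3^-) in the aliquot = 1/3 × 1.250 × 10^-3 = 4.167 × 10^-4 mol
[IO3^-] = 4.167 × 10^-4 / 0.01024 = 0.04070 mol/L

0.04070 mol/L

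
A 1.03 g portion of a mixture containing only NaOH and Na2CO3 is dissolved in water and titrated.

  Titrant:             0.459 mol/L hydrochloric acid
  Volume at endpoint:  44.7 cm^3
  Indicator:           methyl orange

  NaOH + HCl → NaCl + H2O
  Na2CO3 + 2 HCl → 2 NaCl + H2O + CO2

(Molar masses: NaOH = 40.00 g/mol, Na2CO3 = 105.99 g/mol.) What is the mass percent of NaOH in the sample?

17.1 %

n(HCl) = 0.0447 × 0.459 = 0.0205 mol
Let x = n(NaOH), y = n(Na2CO3).
Titrant: 1x + 2y = 0.0205;  mass: 40.00x + 105.99y = 1.03
Solving, x = 4.41 × 10^-3 mol, y = 8.05 × 10^-3 mol
mass of NaOH = 4.41 × 10^-3 × 40.00 = 0.176 g
% NaOH = 0.176 / 1.03 × 100 = 17.1 %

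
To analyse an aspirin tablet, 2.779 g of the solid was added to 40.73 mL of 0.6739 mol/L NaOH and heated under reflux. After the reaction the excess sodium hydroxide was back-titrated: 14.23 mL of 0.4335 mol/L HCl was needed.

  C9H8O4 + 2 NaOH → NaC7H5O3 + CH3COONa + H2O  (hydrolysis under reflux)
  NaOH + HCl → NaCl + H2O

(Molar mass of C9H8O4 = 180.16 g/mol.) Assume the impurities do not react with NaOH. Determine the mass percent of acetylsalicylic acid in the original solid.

68.98 %

n(NaOH) added = 0.04073 × 0.6739 = 0.02745 mol
n(HCl) used in back-titration = 0.01423 × 0.4335 = 6.169 × 10^-3 mol
n(NaOH) left over = 6.169 × 10^-3 mol (1:1 ratio)
n(NaOH) consumed by analyte = 0.02745 − 6.169 × 10^-3 = 0.02128 mol
From the 1:2 ratio, n(C9H8O4) = 1/2 × 0.02128 = 0.01064 mol
mass of C9H8O4 = 0.01064 × 180.16 = 1.917 g
% C9H8O4 = 1.917 / 2.779 × 100 = 68.98 %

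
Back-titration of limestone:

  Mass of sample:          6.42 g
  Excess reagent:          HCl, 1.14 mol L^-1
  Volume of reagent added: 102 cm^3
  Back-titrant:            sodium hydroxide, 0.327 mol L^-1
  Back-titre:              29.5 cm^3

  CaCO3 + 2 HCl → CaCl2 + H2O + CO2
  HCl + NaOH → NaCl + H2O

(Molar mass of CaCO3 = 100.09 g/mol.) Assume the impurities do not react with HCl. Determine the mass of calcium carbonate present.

5.34 g

n(HCl) added = 0.102 × 1.14 = 0.116 mol
n(NaOH) used in back-titration = 0.0295 × 0.327 = 9.65 × 10^-3 mol
n(HCl) left over = 9.65 × 10^-3 mol (1:1 ratio)
n(HCl) consumed by analyte = 0.116 − 9.65 × 10^-3 = 0.107 mol
From the 1:2 ratio, n(CaCO3) = 1/2 × 0.107 = 0.0533 mol
mass of CaCO3 = 0.0533 × 100.09 = 5.34 g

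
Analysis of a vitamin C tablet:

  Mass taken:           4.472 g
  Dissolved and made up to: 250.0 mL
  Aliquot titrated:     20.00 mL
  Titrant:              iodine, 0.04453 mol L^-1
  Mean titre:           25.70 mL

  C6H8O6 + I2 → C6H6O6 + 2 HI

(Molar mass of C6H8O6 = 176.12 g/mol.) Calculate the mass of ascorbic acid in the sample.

2.519 g

n(I2) per titration = 0.02570 × 0.04453 = 1.144 × 10^-3 mol
n(C6H8O6) in each aliquot = 1.144 × 10^-3 mol (1:1 ratio)
n(C6H8O6) in the whole flask = 1.144 × 10^-3 × 250.0/20.00 = 0.01431 mol
mass of C6H8O6 = 0.01431 × 176.12 = 2.519 g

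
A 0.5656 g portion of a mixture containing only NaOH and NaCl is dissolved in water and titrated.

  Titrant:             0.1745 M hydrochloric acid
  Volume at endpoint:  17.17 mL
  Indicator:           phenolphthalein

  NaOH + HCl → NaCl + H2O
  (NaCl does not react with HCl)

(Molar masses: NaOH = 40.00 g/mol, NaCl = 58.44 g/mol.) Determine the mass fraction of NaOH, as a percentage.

n(HCl) = 0.01717 × 0.1745 = 2.996 × 10^-3 mol
Let x = n(NaOH), y = n(NaCl).
Titrant: 1x = 2.996 × 10^-3;  mass: 40.00x + 58.44y = 0.5656
Solving, x = 2.996 × 10^-3 mol, y = 7.628 × 10^-3 mol
mass of NaOH = 2.996 × 10^-3 × 40.00 = 0.1198 g
% NaOH = 0.1198 / 0.5656 × 100 = 21.19 %

21.19 %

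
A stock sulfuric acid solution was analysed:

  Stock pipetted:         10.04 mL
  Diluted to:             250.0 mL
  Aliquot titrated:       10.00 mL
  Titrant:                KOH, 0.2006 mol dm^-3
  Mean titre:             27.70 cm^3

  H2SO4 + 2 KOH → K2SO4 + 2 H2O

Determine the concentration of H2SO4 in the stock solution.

n(KOH) = 0.02770 × 0.2006 = 5.557 × 10^-3 mol
From the 1:2 ratio, n(H2SO4) in the aliquot = 1/2 × 5.557 × 10^-3 = 2.778 × 10^-3 mol
[H2SO4]_dilute = 2.778 × 10^-3 / 0.01000 = 0.2778 mol/L
Dilution factor = 250.0 / 10.04 = 24.90
[H2SO4]_stock = 0.2778 × 24.90 = 6.918 mol/L

6.918 mol/L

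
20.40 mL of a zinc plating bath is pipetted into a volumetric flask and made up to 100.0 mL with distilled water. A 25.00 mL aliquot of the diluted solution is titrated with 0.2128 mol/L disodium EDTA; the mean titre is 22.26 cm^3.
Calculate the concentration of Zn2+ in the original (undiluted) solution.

Zn^2+ + EDTA^4- → [Zn(EDTA)]^2-
n(EDTA) = 0.02226 × 0.2128 = 4.737 × 10^-3 mol
n(Zn2+) in the aliquot = 4.737 × 10^-3 mol (1:1 ratio)
[Zn2+]_dilute = 4.737 × 10^-3 / 0.02500 = 0.1895 mol/L
Dilution factor = 100.0 / 20.40 = 4.902
[Zn2+]_stock = 0.1895 × 4.902 = 0.9288 mol/L

0.9288 mol/L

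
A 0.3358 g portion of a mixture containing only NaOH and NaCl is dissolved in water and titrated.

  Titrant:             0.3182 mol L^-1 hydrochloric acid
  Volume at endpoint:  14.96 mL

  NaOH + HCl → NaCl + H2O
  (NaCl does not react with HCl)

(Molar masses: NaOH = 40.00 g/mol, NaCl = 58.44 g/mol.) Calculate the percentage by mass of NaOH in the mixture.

56.70 %

n(HCl) = 0.01496 × 0.3182 = 4.760 × 10^-3 mol
Let x = n(NaOH), y = n(NaCl).
Titrant: 1x = 4.760 × 10^-3;  mass: 40.00x + 58.44y = 0.3358
Solving, x = 4.760 × 10^-3 mol, y = 2.488 × 10^-3 mol
mass of NaOH = 4.760 × 10^-3 × 40.00 = 0.1904 g
% NaOH = 0.1904 / 0.3358 × 100 = 56.70 %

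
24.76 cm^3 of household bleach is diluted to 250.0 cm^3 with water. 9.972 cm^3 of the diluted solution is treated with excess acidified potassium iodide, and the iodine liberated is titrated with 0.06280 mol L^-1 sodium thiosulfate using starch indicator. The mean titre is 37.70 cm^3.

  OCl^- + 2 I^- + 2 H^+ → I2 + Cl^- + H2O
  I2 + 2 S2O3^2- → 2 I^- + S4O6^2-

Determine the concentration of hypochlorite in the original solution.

1.199 mol/L

n(S2O3^2-) = 0.03770 × 0.06280 = 2.368 × 10^-3 mol
n(I2) = n(S2O3^2-)/2 = 1.184 × 10^-3 mol
n(OCl^-) in the aliquot = 1.184 × 10^-3 mol (1:1 ratio)
[OCl^-]_dilute = 1.184 × 10^-3 / 0.009972 = 0.1187 mol/L
[OCl^-]_original = 0.1187 × 250.0/24.76 = 1.199 mol/L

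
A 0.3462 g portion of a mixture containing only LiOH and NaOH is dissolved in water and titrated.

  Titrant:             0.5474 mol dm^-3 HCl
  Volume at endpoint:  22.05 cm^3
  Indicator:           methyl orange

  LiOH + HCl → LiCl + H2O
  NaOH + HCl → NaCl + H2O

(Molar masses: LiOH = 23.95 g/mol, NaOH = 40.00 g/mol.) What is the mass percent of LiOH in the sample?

n(HCl) = 0.02205 × 0.5474 = 0.01207 mol
Let x = n(LiOH), y = n(NaOH).
Titrant: 1x + 1y = 0.01207;  mass: 23.95x + 40.00y = 0.3462
Solving, x = 8.511 × 10^-3 mol, y = 3.559 × 10^-3 mol
mass of LiOH = 8.511 × 10^-3 × 23.95 = 0.2038 g
% LiOH = 0.2038 / 0.3462 × 100 = 58.88 %

58.88 %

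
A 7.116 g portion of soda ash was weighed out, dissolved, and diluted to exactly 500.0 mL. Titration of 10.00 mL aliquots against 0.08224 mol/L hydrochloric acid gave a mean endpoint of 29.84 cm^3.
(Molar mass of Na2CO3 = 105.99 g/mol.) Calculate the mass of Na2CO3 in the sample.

Na2CO3 + 2 HCl → 2 NaCl + H2O + CO2
n(HCl) per titration = 0.02984 × 0.08224 = 2.454 × 10^-3 mol
From the 1:2 ratio, n(Na2CO3) in each aliquot = 1/2 × 2.454 × 10^-3 = 1.227 × 10^-3 mol
n(Na2CO3) in the whole flask = 1.227 × 10^-3 × 500.0/10.00 = 0.06135 mol
mass of Na2CO3 = 0.06135 × 105.99 = 6.503 g

6.503 g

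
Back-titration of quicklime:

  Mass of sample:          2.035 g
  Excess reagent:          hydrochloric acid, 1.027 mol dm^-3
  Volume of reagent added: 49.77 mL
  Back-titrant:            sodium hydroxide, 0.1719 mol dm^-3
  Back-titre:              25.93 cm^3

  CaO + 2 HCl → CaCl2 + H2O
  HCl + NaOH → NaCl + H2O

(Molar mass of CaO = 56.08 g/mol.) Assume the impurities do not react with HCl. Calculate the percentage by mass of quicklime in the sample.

n(HCl) added = 0.04977 × 1.027 = 0.05111 mol
n(NaOH) used in back-titration = 0.02593 × 0.1719 = 4.457 × 10^-3 mol
n(HCl) left over = 4.457 × 10^-3 mol (1:1 ratio)
n(HCl) consumed by analyte = 0.05111 − 4.457 × 10^-3 = 0.04666 mol
From the 1:2 ratio, n(CaO) = 1/2 × 0.04666 = 0.02333 mol
mass of CaO = 0.02333 × 56.08 = 1.308 g
% CaO = 1.308 / 2.035 × 100 = 64.29 %

64.29 %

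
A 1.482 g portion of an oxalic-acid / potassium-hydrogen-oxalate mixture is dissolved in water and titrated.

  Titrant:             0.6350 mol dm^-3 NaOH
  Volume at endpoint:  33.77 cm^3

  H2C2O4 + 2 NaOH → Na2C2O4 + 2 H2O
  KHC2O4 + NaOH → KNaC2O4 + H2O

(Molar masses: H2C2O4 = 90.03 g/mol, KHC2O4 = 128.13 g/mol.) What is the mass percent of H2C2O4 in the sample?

46.25 %

n(NaOH) = 0.03377 × 0.6350 = 0.02144 mol
Let x = n(H2C2O4), y = n(KHC2O4).
Titrant: 2x + 1y = 0.02144;  mass: 90.03x + 128.13y = 1.482
Solving, x = 7.614 × 10^-3 mol, y = 6.217 × 10^-3 mol
mass of H2C2O4 = 7.614 × 10^-3 × 90.03 = 0.6855 g
% H2C2O4 = 0.6855 / 1.482 × 100 = 46.25 %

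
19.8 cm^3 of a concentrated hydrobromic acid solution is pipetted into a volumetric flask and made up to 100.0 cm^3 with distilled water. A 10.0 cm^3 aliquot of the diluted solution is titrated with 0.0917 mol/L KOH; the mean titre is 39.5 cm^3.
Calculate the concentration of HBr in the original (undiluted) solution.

HBr + KOH → KBr + H2O
n(KOH) = 0.0395 × 0.0917 = 3.62 × 10^-3 mol
n(HBr) in the aliquot = 3.62 × 10^-3 mol (1:1 ratio)
[HBr]_dilute = 3.62 × 10^-3 / 0.0100 = 0.362 mol/L
Dilution factor = 100.0 / 19.8 = 5.051
[HBr]_stock = 0.362 × 5.051 = 1.83 mol/L

1.83 mol/L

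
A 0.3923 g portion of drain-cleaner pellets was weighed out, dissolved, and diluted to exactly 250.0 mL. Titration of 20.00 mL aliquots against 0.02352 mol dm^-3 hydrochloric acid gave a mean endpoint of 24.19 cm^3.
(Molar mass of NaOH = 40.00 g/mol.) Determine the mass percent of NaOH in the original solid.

72.51 %

NaOH + HCl → NaCl + H2O
n(HCl) per titration = 0.02419 × 0.02352 = 5.689 × 10^-4 mol
n(NaOH) in each aliquot = 5.689 × 10^-4 mol (1:1 ratio)
n(NaOH) in the whole flask = 5.689 × 10^-4 × 250.0/20.00 = 7.112 × 10^-3 mol
mass of NaOH = 7.112 × 10^-3 × 40.00 = 0.2845 g
% NaOH = 0.2845 / 0.3923 × 100 = 72.51 %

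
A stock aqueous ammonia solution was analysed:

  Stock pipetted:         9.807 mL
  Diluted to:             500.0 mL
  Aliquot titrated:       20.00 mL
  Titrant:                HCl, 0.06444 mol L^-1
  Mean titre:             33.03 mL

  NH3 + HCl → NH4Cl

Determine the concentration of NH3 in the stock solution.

n(HCl) = 0.03303 × 0.06444 = 2.128 × 10^-3 mol
n(NH3) in the aliquot = 2.128 × 10^-3 mol (1:1 ratio)
[NH3]_dilute = 2.128 × 10^-3 / 0.02000 = 0.1064 mol/L
Dilution factor = 500.0 / 9.807 = 50.98
[NH3]_stock = 0.1064 × 50.98 = 5.426 mol/L

5.426 mol/L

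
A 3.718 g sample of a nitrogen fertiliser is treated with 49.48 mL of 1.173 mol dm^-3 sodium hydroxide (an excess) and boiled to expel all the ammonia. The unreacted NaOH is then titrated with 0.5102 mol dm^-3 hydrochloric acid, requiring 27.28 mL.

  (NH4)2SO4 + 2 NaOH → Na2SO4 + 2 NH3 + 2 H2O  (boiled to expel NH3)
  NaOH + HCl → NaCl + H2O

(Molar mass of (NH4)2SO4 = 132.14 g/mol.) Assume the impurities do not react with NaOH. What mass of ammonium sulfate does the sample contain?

2.915 g

n(NaOH) added = 0.04948 × 1.173 = 0.05804 mol
n(HCl) used in back-titration = 0.02728 × 0.5102 = 0.01392 mol
n(NaOH) left over = 0.01392 mol (1:1 ratio)
n(NaOH) consumed by analyte = 0.05804 − 0.01392 = 0.04412 mol
From the 1:2 ratio, n((NH4)2SO4) = 1/2 × 0.04412 = 0.02206 mol
mass of (NH4)2SO4 = 0.02206 × 132.14 = 2.915 g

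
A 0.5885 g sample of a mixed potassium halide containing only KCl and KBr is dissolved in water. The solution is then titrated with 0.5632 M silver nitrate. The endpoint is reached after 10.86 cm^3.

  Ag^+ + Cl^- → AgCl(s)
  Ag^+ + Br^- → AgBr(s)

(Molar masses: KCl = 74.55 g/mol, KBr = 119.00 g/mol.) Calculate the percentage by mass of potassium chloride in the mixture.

n(AgNO3) = 0.01086 × 0.5632 = 6.116 × 10^-3 mol
Let x = n(KCl), y = n(KBr).
Titrant: 1x + 1y = 6.116 × 10^-3;  mass: 74.55x + 119.00y = 0.5885
Solving, x = 3.135 × 10^-3 mol, y = 2.981 × 10^-3 mol
mass of KCl = 3.135 × 10^-3 × 74.55 = 0.2337 g
% KCl = 0.2337 / 0.5885 × 100 = 39.71 %

39.71 %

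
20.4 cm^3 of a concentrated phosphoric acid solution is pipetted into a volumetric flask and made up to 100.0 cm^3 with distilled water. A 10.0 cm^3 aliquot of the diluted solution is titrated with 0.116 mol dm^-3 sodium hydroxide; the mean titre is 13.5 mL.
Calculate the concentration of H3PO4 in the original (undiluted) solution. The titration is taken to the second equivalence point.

0.384 mol/L

H3PO4 + 2 NaOH → Na2HPO4 + 2 H2O
n(NaOH) = 0.0135 × 0.116 = 1.57 × 10^-3 mol
From the 1:2 ratio, n(H3PO4) in the aliquot = 1/2 × 1.57 × 10^-3 = 7.83 × 10^-4 mol
[H3PO4]_dilute = 7.83 × 10^-4 / 0.0100 = 0.0783 mol/L
Dilution factor = 100.0 / 20.4 = 4.902
[H3PO4]_stock = 0.0783 × 4.902 = 0.384 mol/L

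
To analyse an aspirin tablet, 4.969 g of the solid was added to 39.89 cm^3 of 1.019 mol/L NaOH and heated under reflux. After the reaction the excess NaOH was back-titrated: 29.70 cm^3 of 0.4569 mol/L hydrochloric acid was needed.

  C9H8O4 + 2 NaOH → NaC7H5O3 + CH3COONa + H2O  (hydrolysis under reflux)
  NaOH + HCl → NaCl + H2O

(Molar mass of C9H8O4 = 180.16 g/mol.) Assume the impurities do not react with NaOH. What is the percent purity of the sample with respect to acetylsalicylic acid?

49.09 %

n(NaOH) added = 0.03989 × 1.019 = 0.04065 mol
n(HCl) used in back-titration = 0.02970 × 0.4569 = 0.01357 mol
n(NaOH) left over = 0.01357 mol (1:1 ratio)
n(NaOH) consumed by analyte = 0.04065 − 0.01357 = 0.02708 mol
From the 1:2 ratio, n(C9H8O4) = 1/2 × 0.02708 = 0.01354 mol
mass of C9H8O4 = 0.01354 × 180.16 = 2.439 g
% C9H8O4 = 2.439 / 4.969 × 100 = 49.09 %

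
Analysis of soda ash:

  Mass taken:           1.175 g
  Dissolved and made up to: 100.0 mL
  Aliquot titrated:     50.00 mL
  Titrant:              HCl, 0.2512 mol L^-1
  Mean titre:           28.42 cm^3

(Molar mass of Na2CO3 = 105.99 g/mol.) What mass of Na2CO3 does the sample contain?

0.7567 g

Na2CO3 + 2 HCl → 2 NaCl + H2O + CO2
n(HCl) per titration = 0.02842 × 0.2512 = 7.139 × 10^-3 mol
From the 1:2 ratio, n(Na2CO3) in each aliquot = 1/2 × 7.139 × 10^-3 = 3.570 × 10^-3 mol
n(Na2CO3) in the whole flask = 3.570 × 10^-3 × 100.0/50.00 = 7.139 × 10^-3 mol
mass of Na2CO3 = 7.139 × 10^-3 × 105.99 = 0.7567 g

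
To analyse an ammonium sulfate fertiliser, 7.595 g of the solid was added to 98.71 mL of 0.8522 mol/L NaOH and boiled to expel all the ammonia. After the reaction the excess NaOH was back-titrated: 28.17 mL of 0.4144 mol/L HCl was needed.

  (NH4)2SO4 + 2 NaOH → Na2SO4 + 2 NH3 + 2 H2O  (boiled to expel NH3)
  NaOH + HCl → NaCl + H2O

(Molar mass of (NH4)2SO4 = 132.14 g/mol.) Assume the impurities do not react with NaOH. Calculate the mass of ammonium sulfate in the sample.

4.787 g

n(NaOH) added = 0.09871 × 0.8522 = 0.08412 mol
n(HCl) used in back-titration = 0.02817 × 0.4144 = 0.01167 mol
n(NaOH) left over = 0.01167 mol (1:1 ratio)
n(NaOH) consumed by analyte = 0.08412 − 0.01167 = 0.07245 mol
From the 1:2 ratio, n((NH4)2SO4) = 1/2 × 0.07245 = 0.03622 mol
mass of (NH4)2SO4 = 0.03622 × 132.14 = 4.787 g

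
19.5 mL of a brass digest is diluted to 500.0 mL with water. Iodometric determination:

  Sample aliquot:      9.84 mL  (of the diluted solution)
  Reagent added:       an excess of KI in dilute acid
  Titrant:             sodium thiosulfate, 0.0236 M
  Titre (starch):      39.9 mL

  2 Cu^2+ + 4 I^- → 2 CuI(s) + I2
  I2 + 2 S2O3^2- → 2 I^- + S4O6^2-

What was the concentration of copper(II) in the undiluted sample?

2.45 M

n(S2O3^2-) = 0.0399 × 0.0236 = 9.42 × 10^-4 mol
n(I2) = n(S2O3^2-)/2 = 4.71 × 10^-4 mol
From the 2:1 ratio, n(Cu2+) in the aliquot = 2/1 × 4.71 × 10^-4 = 9.42 × 10^-4 mol
[Cu2+]_dilute = 9.42 × 10^-4 / 0.00984 = 0.0957 mol/L
[Cu2+]_original = 0.0957 × 500.0/19.5 = 2.45 mol/L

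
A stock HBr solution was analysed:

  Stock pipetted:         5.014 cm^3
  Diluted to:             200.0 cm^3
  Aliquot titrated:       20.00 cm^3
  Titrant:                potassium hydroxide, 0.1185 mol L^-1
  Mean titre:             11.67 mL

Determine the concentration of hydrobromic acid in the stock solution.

HBr + KOH → KBr + H2O
n(KOH) = 0.01167 × 0.1185 = 1.383 × 10^-3 mol
n(HBr) in the aliquot = 1.383 × 10^-3 mol (1:1 ratio)
[HBr]_dilute = 1.383 × 10^-3 / 0.02000 = 0.06914 mol/L
Dilution factor = 200.0 / 5.014 = 39.89
[HBr]_stock = 0.06914 × 39.89 = 2.758 mol/L

2.758 mol/L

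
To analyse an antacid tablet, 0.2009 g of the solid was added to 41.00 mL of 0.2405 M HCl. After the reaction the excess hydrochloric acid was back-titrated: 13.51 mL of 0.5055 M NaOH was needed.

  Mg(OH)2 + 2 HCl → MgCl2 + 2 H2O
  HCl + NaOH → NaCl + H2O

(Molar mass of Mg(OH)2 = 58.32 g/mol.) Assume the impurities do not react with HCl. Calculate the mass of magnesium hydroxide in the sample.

0.08839 g

n(HCl) added = 0.04100 × 0.2405 = 9.861 × 10^-3 mol
n(NaOH) used in back-titration = 0.01351 × 0.5055 = 6.829 × 10^-3 mol
n(HCl) left over = 6.829 × 10^-3 mol (1:1 ratio)
n(HCl) consumed by analyte = 9.861 × 10^-3 − 6.829 × 10^-3 = 3.031 × 10^-3 mol
From the 1:2 ratio, n(Mg(OH)2) = 1/2 × 3.031 × 10^-3 = 1.516 × 10^-3 mol
mass of Mg(OH)2 = 1.516 × 10^-3 × 58.32 = 0.08839 g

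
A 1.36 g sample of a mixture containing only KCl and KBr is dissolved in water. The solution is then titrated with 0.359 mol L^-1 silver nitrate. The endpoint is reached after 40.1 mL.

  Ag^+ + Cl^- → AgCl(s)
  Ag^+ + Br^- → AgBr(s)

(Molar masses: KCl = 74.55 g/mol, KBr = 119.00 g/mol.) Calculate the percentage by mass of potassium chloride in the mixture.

43.5 %

n(AgNO3) = 0.0401 × 0.359 = 0.0144 mol
Let x = n(KCl), y = n(KBr).
Titrant: 1x + 1y = 0.0144;  mass: 74.55x + 119.00y = 1.36
Solving, x = 7.94 × 10^-3 mol, y = 6.45 × 10^-3 mol
mass of KCl = 7.94 × 10^-3 × 74.55 = 0.592 g
% KCl = 0.592 / 1.36 × 100 = 43.5 %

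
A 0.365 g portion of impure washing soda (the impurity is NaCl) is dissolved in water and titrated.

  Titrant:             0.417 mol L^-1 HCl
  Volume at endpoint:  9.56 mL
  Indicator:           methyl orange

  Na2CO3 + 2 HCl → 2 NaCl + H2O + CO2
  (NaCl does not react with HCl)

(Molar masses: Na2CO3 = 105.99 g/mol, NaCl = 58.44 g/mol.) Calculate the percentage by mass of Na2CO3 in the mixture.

57.9 %

n(HCl) = 0.00956 × 0.417 = 3.99 × 10^-3 mol
Let x = n(Na2CO3), y = n(NaCl).
Titrant: 2x = 3.99 × 10^-3;  mass: 105.99x + 58.44y = 0.365
Solving, x = 1.99 × 10^-3 mol, y = 2.63 × 10^-3 mol
mass of Na2CO3 = 1.99 × 10^-3 × 105.99 = 0.211 g
% Na2CO3 = 0.211 / 0.365 × 100 = 57.9 %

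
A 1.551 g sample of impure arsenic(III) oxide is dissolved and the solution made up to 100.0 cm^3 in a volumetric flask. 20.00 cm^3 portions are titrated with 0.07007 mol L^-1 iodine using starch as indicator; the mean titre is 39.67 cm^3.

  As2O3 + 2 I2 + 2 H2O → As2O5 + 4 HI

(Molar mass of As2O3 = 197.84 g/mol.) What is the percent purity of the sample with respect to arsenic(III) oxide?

88.64 %

n(I2) per titration = 0.03967 × 0.07007 = 2.780 × 10^-3 mol
From the 1:2 ratio, n(As2O3) in each aliquot = 1/2 × 2.780 × 10^-3 = 1.390 × 10^-3 mol
n(As2O3) in the whole flask = 1.390 × 10^-3 × 100.0/20.00 = 6.949 × 10^-3 mol
mass of As2O3 = 6.949 × 10^-3 × 197.84 = 1.375 g
% As2O3 = 1.375 / 1.551 × 100 = 88.64 %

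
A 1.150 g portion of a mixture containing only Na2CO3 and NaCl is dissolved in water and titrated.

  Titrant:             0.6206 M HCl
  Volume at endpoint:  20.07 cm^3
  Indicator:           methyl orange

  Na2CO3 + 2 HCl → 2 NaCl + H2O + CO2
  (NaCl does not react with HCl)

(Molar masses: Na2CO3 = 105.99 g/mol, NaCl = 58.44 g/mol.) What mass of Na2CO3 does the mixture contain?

0.6601 g

n(HCl) = 0.02007 × 0.6206 = 0.01246 mol
Let x = n(Na2CO3), y = n(NaCl).
Titrant: 2x = 0.01246;  mass: 105.99x + 58.44y = 1.150
Solving, x = 6.228 × 10^-3 mol, y = 8.383 × 10^-3 mol
mass of Na2CO3 = 6.228 × 10^-3 × 105.99 = 0.6601 g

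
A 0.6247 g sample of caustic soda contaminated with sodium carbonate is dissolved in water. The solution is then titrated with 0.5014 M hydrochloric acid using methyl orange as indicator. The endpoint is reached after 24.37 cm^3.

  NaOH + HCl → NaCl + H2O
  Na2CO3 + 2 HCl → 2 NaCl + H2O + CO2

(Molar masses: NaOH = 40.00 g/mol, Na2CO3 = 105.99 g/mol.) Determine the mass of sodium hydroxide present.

n(HCl) = 0.02437 × 0.5014 = 0.01222 mol
Let x = n(NaOH), y = n(Na2CO3).
Titrant: 1x + 2y = 0.01222;  mass: 40.00x + 105.99y = 0.6247
Solving, x = 1.759 × 10^-3 mol, y = 5.230 × 10^-3 mol
mass of NaOH = 1.759 × 10^-3 × 40.00 = 0.07034 g

0.07034 g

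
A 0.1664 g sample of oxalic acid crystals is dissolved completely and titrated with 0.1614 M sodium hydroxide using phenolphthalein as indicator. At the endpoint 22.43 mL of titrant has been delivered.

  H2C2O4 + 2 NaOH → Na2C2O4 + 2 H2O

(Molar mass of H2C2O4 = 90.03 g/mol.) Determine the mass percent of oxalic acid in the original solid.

97.93 %

n(NaOH) = 0.02243 L × 0.1614 mol/L = 3.620 × 10^-3 mol
From the 1:2 ratio, n(H2C2O4) = 1/2 × 3.620 × 10^-3 = 1.810 × 10^-3 mol
mass of H2C2O4 = 1.810 × 10^-3 × 90.03 g/mol = 0.1630 g
% H2C2O4 = 0.1630 / 0.1664 × 100 = 97.93 %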